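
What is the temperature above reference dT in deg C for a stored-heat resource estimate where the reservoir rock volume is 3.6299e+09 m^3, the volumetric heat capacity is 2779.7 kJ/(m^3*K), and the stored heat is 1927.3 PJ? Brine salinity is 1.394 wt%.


dT = Q_s * 1e12 / (Vr * rhoc)
dT = 1927.3 * 1e12 / (3.6299e+09 * 2779.7)
dT = 191.0103 K
Convert (temperature difference, 1 K = 1 deg C): 191.0103 K = 191.0103 deg C
dT = 191.01 deg C


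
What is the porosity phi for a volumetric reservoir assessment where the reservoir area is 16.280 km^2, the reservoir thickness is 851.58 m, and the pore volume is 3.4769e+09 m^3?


phi = Vp / (A * 1e6 * hr)
phi = 3.4769e+09 / (16.280 * 1e6 * 851.58)
phi = 0.25079


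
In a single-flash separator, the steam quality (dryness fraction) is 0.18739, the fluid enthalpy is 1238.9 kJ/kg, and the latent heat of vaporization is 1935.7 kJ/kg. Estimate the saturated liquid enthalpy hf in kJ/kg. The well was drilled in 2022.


hf = h - x * hfg
hf = 1238.9 - 0.18739 * 1935.7
hf = 876.17 kJ/kg


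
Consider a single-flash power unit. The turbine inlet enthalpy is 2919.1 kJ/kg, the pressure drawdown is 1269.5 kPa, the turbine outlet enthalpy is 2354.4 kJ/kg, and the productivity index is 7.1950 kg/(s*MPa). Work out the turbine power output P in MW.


Step 1: mdot = PI * dP / 1000 = 7.195 * 1269.5 / 1000 = 9.134052 kg/s
Step 2: P = mdot*(h_in - h_out)/1000 = 9.134052*(2919.1 - 2354.4)/1000 = 5.1580 MW
P = 5.1580 MW


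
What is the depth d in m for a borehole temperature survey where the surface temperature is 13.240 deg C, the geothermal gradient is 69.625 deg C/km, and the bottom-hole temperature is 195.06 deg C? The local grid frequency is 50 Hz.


d = (T_d - T_surf) / grad * 1000
d = (195.06 - 13.240) / 69.625 * 1000
d = 2611.4 m


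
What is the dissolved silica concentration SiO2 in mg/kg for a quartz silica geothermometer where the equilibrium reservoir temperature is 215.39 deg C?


SiO2 = 10^(5.19 - 1309/(T_eq + 273.15))
SiO2 = 10^(5.19 - 1309/(215.39 + 273.15))
SiO2 = 324.03 mg/kg


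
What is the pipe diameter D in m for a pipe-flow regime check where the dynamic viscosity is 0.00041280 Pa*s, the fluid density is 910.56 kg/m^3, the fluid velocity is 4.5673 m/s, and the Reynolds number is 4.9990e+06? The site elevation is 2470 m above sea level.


D = Re * mu / (rho * vel)
D = 4.9990e+06 * 0.00041280 / (910.56 * 4.5673)
D = 0.49620 m


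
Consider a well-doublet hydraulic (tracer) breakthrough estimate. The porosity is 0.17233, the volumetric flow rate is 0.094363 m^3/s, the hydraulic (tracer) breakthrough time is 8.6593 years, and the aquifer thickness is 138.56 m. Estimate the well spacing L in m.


L = sqrt(t_bt*365.25*86400*3*Qv / (pi*hr*phi))
L = sqrt(8.6593*365.25*86400*3*0.094363 / (pi*138.56*0.17233))
L = 1015.5 m


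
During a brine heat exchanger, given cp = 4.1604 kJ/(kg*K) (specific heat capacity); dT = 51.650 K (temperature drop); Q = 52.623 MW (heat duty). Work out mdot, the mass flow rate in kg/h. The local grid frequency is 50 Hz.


mdot = Q * 1000 / (cp * dT)
mdot = 52.623 * 1000 / (4.1604 * 51.650)
mdot = 244.8895 kg/s
Convert: 244.8895 kg/s * 3600.0 = 8.8160e+05 kg/h
mdot = 8.8160e+05 kg/h


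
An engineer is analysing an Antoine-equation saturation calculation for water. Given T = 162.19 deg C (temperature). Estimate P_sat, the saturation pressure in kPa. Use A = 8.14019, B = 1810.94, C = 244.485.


P_sat = 10^(A - B/(C + T)) / 760 * 0.101325
P_sat = 10^(8.14019 - 1810.94/(244.485 + 162.19)) / 760 * 0.101325
P_sat = 0.6487138 MPa
Convert: 0.6487138 MPa * 1000.0 = 648.71 kPa
P_sat = 648.71 kPa


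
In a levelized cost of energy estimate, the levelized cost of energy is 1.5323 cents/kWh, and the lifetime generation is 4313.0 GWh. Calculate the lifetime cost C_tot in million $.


C_tot = LCOE / 100 * E_tot
C_tot = 1.5323 / 100 * 4313.0
C_tot = 66.088 million $


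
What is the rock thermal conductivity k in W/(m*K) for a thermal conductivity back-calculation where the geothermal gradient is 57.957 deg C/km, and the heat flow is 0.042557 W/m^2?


k = q / (grad / 1000)
k = 0.042557 / (57.957 / 1000)
k = 0.73429 W/(m*K)


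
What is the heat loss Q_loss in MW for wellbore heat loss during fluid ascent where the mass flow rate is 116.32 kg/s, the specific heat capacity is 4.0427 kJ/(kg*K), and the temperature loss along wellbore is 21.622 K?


Q_loss = mdot * cp * dT
Q_loss = 116.32 * 4.0427 * 21.622
Q_loss = 10167.68 kW
Convert: 10167.68 kW * 0.001 = 10.168 MW
Q_loss = 10.168 MW


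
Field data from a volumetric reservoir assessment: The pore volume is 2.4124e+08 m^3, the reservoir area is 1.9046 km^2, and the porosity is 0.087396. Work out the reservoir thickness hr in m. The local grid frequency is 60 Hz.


hr = Vp / (A * 1e6 * phi)
hr = 2.4124e+08 / (1.9046 * 1e6 * 0.087396)
hr = 1449.3 m


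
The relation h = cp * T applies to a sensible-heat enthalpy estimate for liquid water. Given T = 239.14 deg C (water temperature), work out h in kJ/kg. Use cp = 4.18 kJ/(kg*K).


h = cp * T
h = 4.18 * 239.14
h = 999.61 kJ/kg


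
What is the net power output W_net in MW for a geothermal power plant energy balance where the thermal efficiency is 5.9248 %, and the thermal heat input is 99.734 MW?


W_net = eta / 100 * Q_in
W_net = 5.9248 / 100 * 99.734
W_net = 5.9090 MW


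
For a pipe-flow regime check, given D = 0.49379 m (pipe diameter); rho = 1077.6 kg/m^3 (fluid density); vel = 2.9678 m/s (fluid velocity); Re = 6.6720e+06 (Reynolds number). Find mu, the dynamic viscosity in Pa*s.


mu = rho * vel * D / Re
mu = 1077.6 * 2.9678 * 0.49379 / 6.6720e+06
mu = 0.00023669 Pa*s


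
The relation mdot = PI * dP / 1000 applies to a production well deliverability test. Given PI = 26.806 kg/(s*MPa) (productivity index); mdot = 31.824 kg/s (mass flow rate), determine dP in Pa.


dP = mdot * 1000 / PI
dP = 31.824 * 1000 / 26.806
dP = 1187.197 kPa
Convert: 1187.197 kPa * 1000.0 = 1.1872e+06 Pa
dP = 1.1872e+06 Pa


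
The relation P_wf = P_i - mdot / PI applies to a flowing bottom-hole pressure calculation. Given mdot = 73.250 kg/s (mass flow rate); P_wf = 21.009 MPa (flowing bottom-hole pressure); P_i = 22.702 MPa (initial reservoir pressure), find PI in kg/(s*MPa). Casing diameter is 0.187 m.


PI = mdot / (P_i - P_wf)
PI = 73.250 / (22.702 - 21.009)
PI = 43.266 kg/(s*MPa)


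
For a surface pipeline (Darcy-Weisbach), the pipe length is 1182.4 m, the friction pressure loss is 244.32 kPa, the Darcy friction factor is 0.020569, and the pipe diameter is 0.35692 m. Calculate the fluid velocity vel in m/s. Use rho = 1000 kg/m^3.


vel = sqrt(dP*1000*2*D / (f*L*rho))
vel = sqrt(244.32*1000*2*0.35692 / (0.020569*1182.4*1000))
vel = 2.6779 m/s


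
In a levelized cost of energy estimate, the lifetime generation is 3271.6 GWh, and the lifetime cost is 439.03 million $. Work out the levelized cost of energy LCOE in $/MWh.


LCOE = C_tot / E_tot * 100
LCOE = 439.03 / 3271.6 * 100
LCOE = 13.41943 cents/kWh
Convert: 13.41943 cents/kWh * 10.0 = 134.19 $/MWh
LCOE = 134.19 $/MWh


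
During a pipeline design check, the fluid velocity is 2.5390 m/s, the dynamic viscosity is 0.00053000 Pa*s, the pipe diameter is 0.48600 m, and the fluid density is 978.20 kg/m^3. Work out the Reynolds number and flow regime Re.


Step 1: Re = rho*vel*D/mu = 978.2*2.539*0.486/0.00053 = 2.2775e+06
Step 2: Re = 2.2775e+06 > 4000, so flow is turbulent.
Re = 2.2775e+06 (turbulent)


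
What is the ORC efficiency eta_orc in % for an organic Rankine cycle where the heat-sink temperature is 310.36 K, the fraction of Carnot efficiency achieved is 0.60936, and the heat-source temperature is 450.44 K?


eta_orc = (1 - Tc/Th) * f * 100
eta_orc = (1 - 310.36/450.44) * 0.60936 * 100
eta_orc = 18.950 %


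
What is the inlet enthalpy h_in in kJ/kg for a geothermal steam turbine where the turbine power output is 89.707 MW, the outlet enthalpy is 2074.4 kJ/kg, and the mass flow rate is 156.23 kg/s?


h_in = h_out + P * 1000 / mdot
h_in = 2074.4 + 89.707 * 1000 / 156.23
h_in = 2648.6 kJ/kg


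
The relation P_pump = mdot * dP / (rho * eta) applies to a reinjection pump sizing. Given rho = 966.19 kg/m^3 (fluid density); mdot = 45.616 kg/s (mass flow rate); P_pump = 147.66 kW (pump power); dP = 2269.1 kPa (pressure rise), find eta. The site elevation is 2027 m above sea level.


eta = mdot * dP / (rho * P_pump)
eta = 45.616 * 2269.1 / (966.19 * 147.66)
eta = 0.72551


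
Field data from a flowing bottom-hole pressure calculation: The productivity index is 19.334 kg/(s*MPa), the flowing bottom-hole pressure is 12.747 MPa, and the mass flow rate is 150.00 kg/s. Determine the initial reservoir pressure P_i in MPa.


P_i = P_wf + mdot / PI
P_i = 12.747 + 150.00 / 19.334
P_i = 20.505 MPa


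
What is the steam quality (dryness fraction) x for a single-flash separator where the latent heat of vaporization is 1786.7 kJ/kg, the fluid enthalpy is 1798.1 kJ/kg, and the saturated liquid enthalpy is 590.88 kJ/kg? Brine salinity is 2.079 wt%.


x = (h - hf) / hfg
x = (1798.1 - 590.88) / 1786.7
x = 0.67567


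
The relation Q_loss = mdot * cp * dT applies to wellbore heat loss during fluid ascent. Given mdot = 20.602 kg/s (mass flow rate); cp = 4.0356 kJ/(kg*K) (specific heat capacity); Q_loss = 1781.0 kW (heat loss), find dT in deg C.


dT = Q_loss / (mdot * cp)
dT = 1781.0 / (20.602 * 4.0356)
dT = 21.42133 K
Convert (temperature difference, 1 K = 1 deg C): 21.42133 K = 21.42133 deg C
dT = 21.421 deg C


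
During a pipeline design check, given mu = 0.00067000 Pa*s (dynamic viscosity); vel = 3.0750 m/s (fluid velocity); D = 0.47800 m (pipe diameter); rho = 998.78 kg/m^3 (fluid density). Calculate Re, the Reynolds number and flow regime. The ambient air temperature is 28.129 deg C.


Step 1: Re = rho*vel*D/mu = 998.78*3.075*0.478/0.00067 = 2.1911e+06
Step 2: Re = 2.1911e+06 > 4000, so flow is turbulent.
Re = 2.1911e+06 (turbulent)


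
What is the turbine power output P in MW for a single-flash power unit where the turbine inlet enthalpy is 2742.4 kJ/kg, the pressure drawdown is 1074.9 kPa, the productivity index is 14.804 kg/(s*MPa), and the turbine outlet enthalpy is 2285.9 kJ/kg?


Step 1: mdot = PI * dP / 1000 = 14.804 * 1074.9 / 1000 = 15.91282 kg/s
Step 2: P = mdot*(h_in - h_out)/1000 = 15.91282*(2742.4 - 2285.9)/1000 = 7.2642 MW
P = 7.2642 MW


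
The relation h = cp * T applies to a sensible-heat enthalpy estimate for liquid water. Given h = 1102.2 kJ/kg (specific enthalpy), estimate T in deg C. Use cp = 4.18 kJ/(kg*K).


T = h / cp
T = 1102.2 / 4.18
T = 263.68 deg C


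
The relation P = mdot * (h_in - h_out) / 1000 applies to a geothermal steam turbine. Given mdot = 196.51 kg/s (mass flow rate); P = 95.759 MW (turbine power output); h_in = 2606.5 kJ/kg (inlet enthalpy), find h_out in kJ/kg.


h_out = h_in - P * 1000 / mdot
h_out = 2606.5 - 95.759 * 1000 / 196.51
h_out = 2119.2 kJ/kg


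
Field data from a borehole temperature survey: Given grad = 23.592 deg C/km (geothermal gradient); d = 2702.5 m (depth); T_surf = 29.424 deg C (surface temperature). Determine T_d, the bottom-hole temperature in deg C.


T_d = T_surf + grad * d / 1000
T_d = 29.424 + 23.592 * 2702.5 / 1000
T_d = 93.181 deg C


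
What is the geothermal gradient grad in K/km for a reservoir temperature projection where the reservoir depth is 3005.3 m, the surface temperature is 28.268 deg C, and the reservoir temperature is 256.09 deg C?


grad = (T_res - T_surf) / d * 1000
grad = (256.09 - 28.268) / 3005.3 * 1000
grad = 75.80674 deg C/km
Convert: 75.80674 deg C/km * 1.0 = 75.807 K/km
grad = 75.807 K/km


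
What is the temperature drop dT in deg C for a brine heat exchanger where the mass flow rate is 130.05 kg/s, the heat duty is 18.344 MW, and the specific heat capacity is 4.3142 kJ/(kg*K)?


dT = Q * 1000 / (mdot * cp)
dT = 18.344 * 1000 / (130.05 * 4.3142)
dT = 32.69516 K
Convert (temperature difference, 1 K = 1 deg C): 32.69516 K = 32.69516 deg C
dT = 32.695 deg C


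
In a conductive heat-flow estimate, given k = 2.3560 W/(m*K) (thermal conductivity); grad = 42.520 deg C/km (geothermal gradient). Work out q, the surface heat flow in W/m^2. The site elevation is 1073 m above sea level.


q = k * grad / 1000
q = 2.3560 * 42.520 / 1000
q = 0.10018 W/m^2


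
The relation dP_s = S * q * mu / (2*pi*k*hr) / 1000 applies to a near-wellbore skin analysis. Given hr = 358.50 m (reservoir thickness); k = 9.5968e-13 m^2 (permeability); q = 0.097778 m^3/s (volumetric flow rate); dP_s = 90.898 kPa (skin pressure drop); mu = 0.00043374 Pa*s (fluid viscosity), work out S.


S = dP_s * 1000 * 2*pi*k*hr / (q*mu)
S = 90.898 * 1000 * 2*pi*9.5968e-13*358.50 / (0.097778*0.00043374)
S = 4.6332


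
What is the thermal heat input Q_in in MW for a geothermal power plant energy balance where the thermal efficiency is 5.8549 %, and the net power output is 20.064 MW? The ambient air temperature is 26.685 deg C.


Q_in = W_net / (eta / 100)
Q_in = 20.064 / (5.8549 / 100)
Q_in = 342.69 MW


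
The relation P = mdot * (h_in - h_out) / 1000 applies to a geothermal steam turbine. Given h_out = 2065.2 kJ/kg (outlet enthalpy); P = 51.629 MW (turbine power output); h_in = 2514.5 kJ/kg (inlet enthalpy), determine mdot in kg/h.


mdot = P * 1000 / (h_in - h_out)
mdot = 51.629 * 1000 / (2514.5 - 2065.2)
mdot = 114.9099 kg/s
Convert: 114.9099 kg/s * 3600.0 = 4.1368e+05 kg/h
mdot = 4.1368e+05 kg/h


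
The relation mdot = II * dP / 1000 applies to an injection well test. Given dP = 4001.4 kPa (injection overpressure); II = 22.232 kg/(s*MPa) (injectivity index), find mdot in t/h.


mdot = II * dP / 1000
mdot = 22.232 * 4001.4 / 1000
mdot = 88.95912 kg/s
Convert: 88.95912 kg/s * 3.6 = 320.25 t/h
mdot = 320.25 t/h


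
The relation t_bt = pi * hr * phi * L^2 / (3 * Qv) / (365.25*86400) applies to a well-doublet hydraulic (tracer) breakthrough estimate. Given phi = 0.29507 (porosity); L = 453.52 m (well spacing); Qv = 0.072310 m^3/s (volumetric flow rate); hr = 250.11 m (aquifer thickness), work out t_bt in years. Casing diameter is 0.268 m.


t_bt = pi * hr * phi * L^2 / (3 * Qv) / (365.25*86400)
t_bt = pi * 250.11 * 0.29507 * 453.52^2 / (3 * 0.072310) / (365.25*86400)
t_bt = 6.9659 years


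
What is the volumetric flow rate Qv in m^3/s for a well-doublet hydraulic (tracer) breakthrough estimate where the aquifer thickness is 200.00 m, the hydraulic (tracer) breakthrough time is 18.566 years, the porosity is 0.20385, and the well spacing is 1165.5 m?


Qv = pi*hr*phi*L^2 / (3*t_bt*365.25*86400)
Qv = pi*200.00*0.20385*1165.5^2 / (3*18.566*365.25*86400)
Qv = 0.098985 m^3/s


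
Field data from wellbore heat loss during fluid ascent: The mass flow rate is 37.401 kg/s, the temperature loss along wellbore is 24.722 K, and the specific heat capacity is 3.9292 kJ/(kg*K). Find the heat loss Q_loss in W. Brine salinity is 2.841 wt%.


Q_loss = mdot * cp * dT
Q_loss = 37.401 * 3.9292 * 24.722
Q_loss = 3633.046 kW
Convert: 3633.046 kW * 1000.0 = 3.6330e+06 W
Q_loss = 3.6330e+06 W


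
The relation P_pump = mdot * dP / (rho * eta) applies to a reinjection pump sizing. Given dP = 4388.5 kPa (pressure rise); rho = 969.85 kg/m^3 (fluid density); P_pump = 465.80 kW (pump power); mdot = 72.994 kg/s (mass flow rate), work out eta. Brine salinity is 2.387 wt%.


eta = mdot * dP / (rho * P_pump)
eta = 72.994 * 4388.5 / (969.85 * 465.80)
eta = 0.70909


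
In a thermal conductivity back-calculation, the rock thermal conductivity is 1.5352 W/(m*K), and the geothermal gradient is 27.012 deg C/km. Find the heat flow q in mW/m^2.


q = k * grad / 1000
q = 1.5352 * 27.012 / 1000
q = 0.04146882 W/m^2
Convert: 0.04146882 W/m^2 * 1000.0 = 41.469 mW/m^2
q = 41.469 mW/m^2


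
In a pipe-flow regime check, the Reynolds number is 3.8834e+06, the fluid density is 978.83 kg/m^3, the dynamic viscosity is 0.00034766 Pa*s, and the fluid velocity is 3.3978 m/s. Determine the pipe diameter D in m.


D = Re * mu / (rho * vel)
D = 3.8834e+06 * 0.00034766 / (978.83 * 3.3978)
D = 0.40594 m


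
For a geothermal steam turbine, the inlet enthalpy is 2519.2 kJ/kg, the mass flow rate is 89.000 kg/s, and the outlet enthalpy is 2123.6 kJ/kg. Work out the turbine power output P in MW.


P = mdot * (h_in - h_out) / 1000
P = 89.000 * (2519.2 - 2123.6) / 1000
P = 35.208 MW


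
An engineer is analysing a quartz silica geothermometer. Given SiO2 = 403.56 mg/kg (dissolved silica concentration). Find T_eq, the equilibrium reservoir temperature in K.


T_eq = 1309 / (5.19 - log10(SiO2)) - 273.15
T_eq = 1309 / (5.19 - log10(403.56)) - 273.15
T_eq = 233.4109 deg C
Convert to K: 233.4109 + 273.15 = 506.56 K
T_eq = 506.56 K


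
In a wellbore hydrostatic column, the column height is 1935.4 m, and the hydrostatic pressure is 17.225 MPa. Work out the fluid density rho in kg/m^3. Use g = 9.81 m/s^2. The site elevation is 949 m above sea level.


rho = P * 1e6 / (g * h)
rho = 17.225 * 1e6 / (9.81 * 1935.4)
rho = 907.23 kg/m^3


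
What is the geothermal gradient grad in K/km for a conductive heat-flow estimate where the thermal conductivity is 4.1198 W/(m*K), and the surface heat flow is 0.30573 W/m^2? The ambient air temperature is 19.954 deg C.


grad = q * 1000 / k
grad = 0.30573 * 1000 / 4.1198
grad = 74.20991 deg C/km
Convert: 74.20991 deg C/km * 1.0 = 74.210 K/km
grad = 74.210 K/km


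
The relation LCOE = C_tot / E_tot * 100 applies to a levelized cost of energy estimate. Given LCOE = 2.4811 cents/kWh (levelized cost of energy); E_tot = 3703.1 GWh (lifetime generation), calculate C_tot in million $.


C_tot = LCOE / 100 * E_tot
C_tot = 2.4811 / 100 * 3703.1
C_tot = 91.878 million $


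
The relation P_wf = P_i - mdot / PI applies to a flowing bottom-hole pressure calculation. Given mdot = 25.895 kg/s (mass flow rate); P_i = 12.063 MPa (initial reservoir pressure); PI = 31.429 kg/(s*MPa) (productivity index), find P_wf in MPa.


P_wf = P_i - mdot / PI
P_wf = 12.063 - 25.895 / 31.429
P_wf = 11.239 MPa


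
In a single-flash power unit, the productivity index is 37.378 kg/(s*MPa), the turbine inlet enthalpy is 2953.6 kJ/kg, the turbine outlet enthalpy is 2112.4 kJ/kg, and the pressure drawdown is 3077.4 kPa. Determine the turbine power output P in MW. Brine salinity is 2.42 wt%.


Step 1: mdot = PI * dP / 1000 = 37.378 * 3077.4 / 1000 = 115.0271 kg/s
Step 2: P = mdot*(h_in - h_out)/1000 = 115.0271*(2953.6 - 2112.4)/1000 = 96.761 MW
P = 96.761 MW


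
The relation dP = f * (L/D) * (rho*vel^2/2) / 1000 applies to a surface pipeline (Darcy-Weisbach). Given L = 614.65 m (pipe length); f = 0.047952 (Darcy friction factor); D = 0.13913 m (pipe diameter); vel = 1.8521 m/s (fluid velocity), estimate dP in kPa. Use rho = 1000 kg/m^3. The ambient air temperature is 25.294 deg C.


dP = f * (L/D) * (rho*vel^2/2) / 1000
dP = 0.047952 * (614.65/0.13913) * (1000*1.8521^2/2) / 1000
dP = 363.34 kPa


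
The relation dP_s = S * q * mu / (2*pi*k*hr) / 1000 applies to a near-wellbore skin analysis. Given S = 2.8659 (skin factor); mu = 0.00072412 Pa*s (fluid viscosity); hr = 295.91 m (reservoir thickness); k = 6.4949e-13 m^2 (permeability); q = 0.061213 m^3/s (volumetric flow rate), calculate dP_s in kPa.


dP_s = S * q * mu / (2*pi*k*hr) / 1000
dP_s = 2.8659 * 0.061213 * 0.00072412 / (2*pi*6.4949e-13*295.91) / 1000
dP_s = 105.20 kPa


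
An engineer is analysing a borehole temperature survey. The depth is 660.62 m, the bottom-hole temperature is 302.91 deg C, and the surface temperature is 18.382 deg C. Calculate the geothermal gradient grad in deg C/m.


grad = (T_d - T_surf) / d * 1000
grad = (302.91 - 18.382) / 660.62 * 1000
grad = 430.6984 deg C/km
Convert: 430.6984 deg C/km * 0.001 = 0.43070 deg C/m
grad = 0.43070 deg C/m


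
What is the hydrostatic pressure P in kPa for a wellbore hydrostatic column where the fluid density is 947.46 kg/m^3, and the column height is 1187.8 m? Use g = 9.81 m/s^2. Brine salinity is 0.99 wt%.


P = rho * g * h / 1e6
P = 947.46 * 9.81 * 1187.8 / 1e6
P = 11.04011 MPa
Convert: 11.04011 MPa * 1000.0 = 11040 kPa
P = 11040 kPa


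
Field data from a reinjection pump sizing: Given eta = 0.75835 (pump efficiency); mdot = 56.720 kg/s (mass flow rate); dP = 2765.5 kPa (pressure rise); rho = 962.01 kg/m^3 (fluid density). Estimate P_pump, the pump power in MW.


P_pump = mdot * dP / (rho * eta)
P_pump = 56.720 * 2765.5 / (962.01 * 0.75835)
P_pump = 215.0110 kW
Convert: 215.0110 kW * 0.001 = 0.21501 MW
P_pump = 0.21501 MW


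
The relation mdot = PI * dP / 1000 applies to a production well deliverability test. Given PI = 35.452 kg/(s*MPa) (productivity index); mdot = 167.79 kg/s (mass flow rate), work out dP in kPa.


dP = mdot * 1000 / PI
dP = 167.79 * 1000 / 35.452
dP = 4732.9 kPa


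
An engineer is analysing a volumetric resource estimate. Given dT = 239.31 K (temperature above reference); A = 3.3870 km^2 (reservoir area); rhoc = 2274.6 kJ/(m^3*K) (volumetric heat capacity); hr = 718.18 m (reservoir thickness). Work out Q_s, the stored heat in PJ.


Step 1: Vr = A*1e6*hr = 3.387*1e6*718.18 = 2.432476e+09 m^3
Step 2: Q_s = Vr*rhoc*dT/1e12 = 2.432476e+09*2274.6*239.31/1e12 = 1324.1 PJ
Q_s = 1324.1 PJ


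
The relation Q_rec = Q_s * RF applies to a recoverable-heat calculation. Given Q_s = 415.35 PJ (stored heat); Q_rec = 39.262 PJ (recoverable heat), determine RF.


RF = Q_rec / Q_s
RF = 39.262 / 415.35
RF = 0.094528


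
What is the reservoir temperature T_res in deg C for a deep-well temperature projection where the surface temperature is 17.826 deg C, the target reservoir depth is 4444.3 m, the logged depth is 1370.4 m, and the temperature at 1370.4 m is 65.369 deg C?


Step 1: grad = (T_d1 - T_surf)/d1 * 1000 = (65.369 - 17.826)/1370.4 * 1000 = 34.69279 deg C/km
Step 2: T_res = T_surf + grad*d2/1000 = 17.826 + 34.69279*4444.3/1000 = 172.01 deg C
T_res = 172.01 deg C


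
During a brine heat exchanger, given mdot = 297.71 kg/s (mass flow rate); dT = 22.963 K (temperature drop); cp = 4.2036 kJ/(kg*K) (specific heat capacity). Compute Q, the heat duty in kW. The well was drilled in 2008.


Q = mdot * cp * dT / 1000
Q = 297.71 * 4.2036 * 22.963 / 1000
Q = 28.73713 MW
Convert: 28.73713 MW * 1000.0 = 28737 kW
Q = 28737 kW


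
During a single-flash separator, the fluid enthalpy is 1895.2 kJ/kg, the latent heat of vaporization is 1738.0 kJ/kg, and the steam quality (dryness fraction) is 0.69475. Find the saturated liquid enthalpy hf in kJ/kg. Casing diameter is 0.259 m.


hf = h - x * hfg
hf = 1895.2 - 0.69475 * 1738.0
hf = 687.72 kJ/kg


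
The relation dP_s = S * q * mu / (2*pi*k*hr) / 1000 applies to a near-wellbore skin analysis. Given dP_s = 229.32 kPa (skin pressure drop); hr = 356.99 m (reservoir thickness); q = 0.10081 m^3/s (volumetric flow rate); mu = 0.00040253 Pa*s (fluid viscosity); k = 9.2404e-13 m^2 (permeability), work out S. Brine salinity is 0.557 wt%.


S = dP_s * 1000 * 2*pi*k*hr / (q*mu)
S = 229.32 * 1000 * 2*pi*9.2404e-13*356.99 / (0.10081*0.00040253)
S = 11.713


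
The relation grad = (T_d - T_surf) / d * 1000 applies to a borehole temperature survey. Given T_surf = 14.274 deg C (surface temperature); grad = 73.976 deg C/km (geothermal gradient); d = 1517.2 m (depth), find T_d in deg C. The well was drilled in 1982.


T_d = T_surf + grad * d / 1000
T_d = 14.274 + 73.976 * 1517.2 / 1000
T_d = 126.51 deg C


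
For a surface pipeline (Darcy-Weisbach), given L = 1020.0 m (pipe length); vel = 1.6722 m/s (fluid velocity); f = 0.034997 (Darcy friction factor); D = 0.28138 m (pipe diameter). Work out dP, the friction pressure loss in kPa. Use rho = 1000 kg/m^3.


dP = f * (L/D) * (rho*vel^2/2) / 1000
dP = 0.034997 * (1020.0/0.28138) * (1000*1.6722^2/2) / 1000
dP = 177.37 kPa


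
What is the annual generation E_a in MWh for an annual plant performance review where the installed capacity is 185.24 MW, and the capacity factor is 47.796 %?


E_a = CF / 100 * cap * 8760
E_a = 47.796 / 100 * 185.24 * 8760
E_a = 7.7559e+05 MWh


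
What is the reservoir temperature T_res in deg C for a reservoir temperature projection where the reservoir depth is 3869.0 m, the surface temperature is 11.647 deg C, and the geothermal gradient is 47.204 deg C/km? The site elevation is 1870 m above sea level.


T_res = T_surf + grad * d / 1000
T_res = 11.647 + 47.204 * 3869.0 / 1000
T_res = 194.28 deg C


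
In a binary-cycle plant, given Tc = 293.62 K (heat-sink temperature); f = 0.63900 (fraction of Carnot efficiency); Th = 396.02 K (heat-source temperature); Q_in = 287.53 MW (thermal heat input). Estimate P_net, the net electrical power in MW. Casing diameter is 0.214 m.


Step 1: eta = (1 - Tc/Th)*f = (1 - 293.62/396.02)*0.639 = 0.1652280
Step 2: P_net = eta * Q_in = 0.1652280 * 287.53 = 47.508 MW
P_net = 47.508 MW


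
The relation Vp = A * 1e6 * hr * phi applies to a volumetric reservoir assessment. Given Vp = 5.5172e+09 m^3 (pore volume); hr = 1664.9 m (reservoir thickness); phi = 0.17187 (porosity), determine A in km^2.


A = Vp / (1e6 * hr * phi)
A = 5.5172e+09 / (1e6 * 1664.9 * 0.17187)
A = 19.281 km^2


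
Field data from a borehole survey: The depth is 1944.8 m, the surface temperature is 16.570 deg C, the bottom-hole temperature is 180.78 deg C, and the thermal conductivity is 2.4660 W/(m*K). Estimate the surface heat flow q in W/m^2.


Step 1: grad = (T_d - T_surf)/d * 1000 = (180.78 - 16.57)/1944.8 * 1000 = 84.43542 deg C/km
Step 2: q = k * grad / 1000 = 2.466 * 84.43542 / 1000 = 0.20822 W/m^2
q = 0.20822 W/m^2


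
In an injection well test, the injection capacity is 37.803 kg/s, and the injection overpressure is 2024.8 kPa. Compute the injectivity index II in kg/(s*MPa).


II = mdot * 1000 / dP
II = 37.803 * 1000 / 2024.8
II = 18.670 kg/(s*MPa)


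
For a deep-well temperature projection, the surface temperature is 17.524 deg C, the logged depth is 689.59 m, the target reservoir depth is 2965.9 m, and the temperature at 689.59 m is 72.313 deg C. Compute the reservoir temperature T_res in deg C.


Step 1: grad = (T_d1 - T_surf)/d1 * 1000 = (72.313 - 17.524)/689.59 * 1000 = 79.45156 deg C/km
Step 2: T_res = T_surf + grad*d2/1000 = 17.524 + 79.45156*2965.9/1000 = 253.17 deg C
T_res = 253.17 deg C


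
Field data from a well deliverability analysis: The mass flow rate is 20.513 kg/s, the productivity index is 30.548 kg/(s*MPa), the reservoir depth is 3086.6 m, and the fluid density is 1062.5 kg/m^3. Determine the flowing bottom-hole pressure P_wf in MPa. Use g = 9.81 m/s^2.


Step 1: P_i = rho*g*h/1e6 = 1062.5*9.81*3086.6/1e6 = 32.17202 MPa
Step 2: P_wf = P_i - mdot/PI = 32.17202 - 20.513/30.548 = 31.501 MPa
P_wf = 31.501 MPa


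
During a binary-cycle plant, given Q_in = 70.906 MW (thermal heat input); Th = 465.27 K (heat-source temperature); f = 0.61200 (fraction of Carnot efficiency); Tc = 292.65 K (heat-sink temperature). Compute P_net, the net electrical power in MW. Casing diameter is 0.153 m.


Step 1: eta = (1 - Tc/Th)*f = (1 - 292.65/465.27)*0.612 = 0.2270584
Step 2: P_net = eta * Q_in = 0.2270584 * 70.906 = 16.100 MW
P_net = 16.100 MW


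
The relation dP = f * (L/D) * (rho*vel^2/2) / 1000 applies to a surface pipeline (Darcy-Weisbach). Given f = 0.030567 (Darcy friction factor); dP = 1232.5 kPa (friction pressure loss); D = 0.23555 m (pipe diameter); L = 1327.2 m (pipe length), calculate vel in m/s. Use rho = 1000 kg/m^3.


vel = sqrt(dP*1000*2*D / (f*L*rho))
vel = sqrt(1232.5*1000*2*0.23555 / (0.030567*1327.2*1000))
vel = 3.7832 m/s


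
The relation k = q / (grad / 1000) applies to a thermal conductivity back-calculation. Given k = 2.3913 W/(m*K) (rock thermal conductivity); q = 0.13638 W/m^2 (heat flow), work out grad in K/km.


grad = q / k * 1000
grad = 0.13638 / 2.3913 * 1000
grad = 57.03174 deg C/km
Convert: 57.03174 deg C/km * 1.0 = 57.032 K/km
grad = 57.032 K/km


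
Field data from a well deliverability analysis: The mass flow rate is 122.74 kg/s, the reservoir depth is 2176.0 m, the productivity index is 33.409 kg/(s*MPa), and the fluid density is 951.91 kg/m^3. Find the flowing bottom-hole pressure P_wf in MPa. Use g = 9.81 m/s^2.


Step 1: P_i = rho*g*h/1e6 = 951.91*9.81*2176.0/1e6 = 20.32000 MPa
Step 2: P_wf = P_i - mdot/PI = 20.32000 - 122.74/33.409 = 16.646 MPa
P_wf = 16.646 MPa


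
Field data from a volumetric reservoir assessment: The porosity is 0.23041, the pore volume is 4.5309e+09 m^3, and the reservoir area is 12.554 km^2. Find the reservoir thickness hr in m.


hr = Vp / (A * 1e6 * phi)
hr = 4.5309e+09 / (12.554 * 1e6 * 0.23041)
hr = 1566.4 m


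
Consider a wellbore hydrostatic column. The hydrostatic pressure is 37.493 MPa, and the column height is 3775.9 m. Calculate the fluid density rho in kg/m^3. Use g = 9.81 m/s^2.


rho = P * 1e6 / (g * h)
rho = 37.493 * 1e6 / (9.81 * 3775.9)
rho = 1012.2 kg/m^3


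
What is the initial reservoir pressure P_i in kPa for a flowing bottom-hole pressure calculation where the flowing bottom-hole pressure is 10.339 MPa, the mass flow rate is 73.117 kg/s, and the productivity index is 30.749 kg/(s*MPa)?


P_i = P_wf + mdot / PI
P_i = 10.339 + 73.117 / 30.749
P_i = 12.71687 MPa
Convert: 12.71687 MPa * 1000.0 = 12717 kPa
P_i = 12717 kPa


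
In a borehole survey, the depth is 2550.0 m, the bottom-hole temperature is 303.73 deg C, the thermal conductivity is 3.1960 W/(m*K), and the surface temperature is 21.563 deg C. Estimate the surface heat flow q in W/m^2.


Step 1: grad = (T_d - T_surf)/d * 1000 = (303.73 - 21.563)/2550.0 * 1000 = 110.6537 deg C/km
Step 2: q = k * grad / 1000 = 3.196 * 110.6537 / 1000 = 0.35365 W/m^2
q = 0.35365 W/m^2


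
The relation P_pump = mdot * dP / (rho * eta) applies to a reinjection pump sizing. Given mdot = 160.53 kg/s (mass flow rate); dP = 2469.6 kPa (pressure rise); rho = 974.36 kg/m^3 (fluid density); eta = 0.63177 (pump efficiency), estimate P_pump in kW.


P_pump = mdot * dP / (rho * eta)
P_pump = 160.53 * 2469.6 / (974.36 * 0.63177)
P_pump = 644.03 kW


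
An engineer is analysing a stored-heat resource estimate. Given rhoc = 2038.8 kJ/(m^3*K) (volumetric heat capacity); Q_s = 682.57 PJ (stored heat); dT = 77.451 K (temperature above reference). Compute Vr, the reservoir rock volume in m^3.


Vr = Q_s * 1e12 / (rhoc * dT)
Vr = 682.57 * 1e12 / (2038.8 * 77.451)
Vr = 4.3226e+09 m^3


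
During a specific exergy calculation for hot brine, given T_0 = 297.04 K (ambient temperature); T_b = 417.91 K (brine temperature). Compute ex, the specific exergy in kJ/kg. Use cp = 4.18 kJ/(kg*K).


ex = cp * ((T_b - T_0) - T_0 * ln(T_b/T_0))
ex = 4.18 * ((417.91 - 297.04) - 297.04 * ln(417.91/297.04))
ex = 81.346 kJ/kg


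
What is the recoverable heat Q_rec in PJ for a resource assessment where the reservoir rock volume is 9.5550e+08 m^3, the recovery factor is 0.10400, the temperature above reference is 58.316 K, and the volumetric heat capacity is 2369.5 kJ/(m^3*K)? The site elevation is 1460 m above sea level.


Step 1: Q_s = Vr*rhoc*dT/1e12 = 9.5550e+08*2369.5*58.316/1e12 = 132.0308 PJ
Step 2: Q_rec = Q_s * RF = 132.0308 * 0.104 = 13.731 PJ
Q_rec = 13.731 PJ


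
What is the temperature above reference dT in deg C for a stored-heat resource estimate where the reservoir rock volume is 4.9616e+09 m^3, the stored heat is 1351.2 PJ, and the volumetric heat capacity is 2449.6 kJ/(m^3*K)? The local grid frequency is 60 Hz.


dT = Q_s * 1e12 / (Vr * rhoc)
dT = 1351.2 * 1e12 / (4.9616e+09 * 2449.6)
dT = 111.1739 K
Convert (temperature difference, 1 K = 1 deg C): 111.1739 K = 111.1739 deg C
dT = 111.17 deg C


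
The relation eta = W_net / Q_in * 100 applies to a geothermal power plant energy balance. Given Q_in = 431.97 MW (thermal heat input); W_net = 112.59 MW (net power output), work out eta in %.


eta = W_net / Q_in * 100
eta = 112.59 / 431.97 * 100
eta = 26.064 %


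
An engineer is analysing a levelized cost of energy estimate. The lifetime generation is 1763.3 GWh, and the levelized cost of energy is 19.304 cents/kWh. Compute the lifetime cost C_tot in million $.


C_tot = LCOE / 100 * E_tot
C_tot = 19.304 / 100 * 1763.3
C_tot = 340.39 million $


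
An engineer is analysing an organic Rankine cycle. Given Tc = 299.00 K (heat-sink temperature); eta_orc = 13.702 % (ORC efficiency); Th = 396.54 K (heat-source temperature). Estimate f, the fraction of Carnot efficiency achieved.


f = (eta_orc/100) / (1 - Tc/Th)
f = (13.702/100) / (1 - 299.00/396.54)
f = 0.55704


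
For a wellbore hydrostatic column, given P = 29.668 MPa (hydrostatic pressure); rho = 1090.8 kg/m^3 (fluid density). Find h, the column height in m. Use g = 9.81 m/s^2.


h = P * 1e6 / (g * rho)
h = 29.668 * 1e6 / (9.81 * 1090.8)
h = 2772.5 m


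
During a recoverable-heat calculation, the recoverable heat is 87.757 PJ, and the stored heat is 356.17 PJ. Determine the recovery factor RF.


RF = Q_rec / Q_s
RF = 87.757 / 356.17
RF = 0.24639


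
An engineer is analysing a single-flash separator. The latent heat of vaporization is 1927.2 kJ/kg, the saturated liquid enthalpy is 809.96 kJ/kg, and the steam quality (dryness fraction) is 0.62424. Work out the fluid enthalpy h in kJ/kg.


h = hf + x * hfg
h = 809.96 + 0.62424 * 1927.2
h = 2013.0 kJ/kg


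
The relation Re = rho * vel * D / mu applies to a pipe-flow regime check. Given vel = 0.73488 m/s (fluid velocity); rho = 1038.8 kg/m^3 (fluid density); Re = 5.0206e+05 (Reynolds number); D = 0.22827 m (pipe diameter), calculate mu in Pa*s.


mu = rho * vel * D / Re
mu = 1038.8 * 0.73488 * 0.22827 / 5.0206e+05
mu = 0.00034709 Pa*s


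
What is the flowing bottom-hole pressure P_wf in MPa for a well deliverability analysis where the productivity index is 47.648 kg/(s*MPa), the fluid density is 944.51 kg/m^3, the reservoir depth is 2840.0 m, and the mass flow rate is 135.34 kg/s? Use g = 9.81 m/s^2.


Step 1: P_i = rho*g*h/1e6 = 944.51*9.81*2840.0/1e6 = 26.31443 MPa
Step 2: P_wf = P_i - mdot/PI = 26.31443 - 135.34/47.648 = 23.474 MPa
P_wf = 23.474 MPa


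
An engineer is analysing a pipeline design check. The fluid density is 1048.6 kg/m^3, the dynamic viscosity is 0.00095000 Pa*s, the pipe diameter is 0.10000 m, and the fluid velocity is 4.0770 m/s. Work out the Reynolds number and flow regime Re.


Step 1: Re = rho*vel*D/mu = 1048.6*4.077*0.1/0.00095 = 4.5001e+05
Step 2: Re = 4.5001e+05 > 4000, so flow is turbulent.
Re = 4.5001e+05 (turbulent)


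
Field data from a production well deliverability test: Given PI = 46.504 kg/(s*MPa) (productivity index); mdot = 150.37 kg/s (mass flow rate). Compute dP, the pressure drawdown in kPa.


dP = mdot * 1000 / PI
dP = 150.37 * 1000 / 46.504
dP = 3233.5 kPa


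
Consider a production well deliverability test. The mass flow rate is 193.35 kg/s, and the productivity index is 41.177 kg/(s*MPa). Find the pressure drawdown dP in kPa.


dP = mdot * 1000 / PI
dP = 193.35 * 1000 / 41.177
dP = 4695.6 kPa


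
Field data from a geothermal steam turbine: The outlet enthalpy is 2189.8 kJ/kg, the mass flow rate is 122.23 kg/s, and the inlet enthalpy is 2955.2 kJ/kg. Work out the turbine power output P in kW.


P = mdot * (h_in - h_out) / 1000
P = 122.23 * (2955.2 - 2189.8) / 1000
P = 93.55484 MW
Convert: 93.55484 MW * 1000.0 = 93555 kW
P = 93555 kW


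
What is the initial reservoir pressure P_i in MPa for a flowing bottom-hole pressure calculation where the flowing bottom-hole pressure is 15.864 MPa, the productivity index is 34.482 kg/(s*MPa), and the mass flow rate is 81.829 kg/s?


P_i = P_wf + mdot / PI
P_i = 15.864 + 81.829 / 34.482
P_i = 18.237 MPa


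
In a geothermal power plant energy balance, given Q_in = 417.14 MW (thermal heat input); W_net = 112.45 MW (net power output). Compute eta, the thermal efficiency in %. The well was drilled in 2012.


eta = W_net / Q_in * 100
eta = 112.45 / 417.14 * 100
eta = 26.957 %


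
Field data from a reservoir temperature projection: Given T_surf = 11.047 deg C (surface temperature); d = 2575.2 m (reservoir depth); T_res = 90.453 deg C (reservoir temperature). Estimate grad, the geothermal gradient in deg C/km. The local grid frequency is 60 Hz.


grad = (T_res - T_surf) / d * 1000
grad = (90.453 - 11.047) / 2575.2 * 1000
grad = 30.835 deg C/km


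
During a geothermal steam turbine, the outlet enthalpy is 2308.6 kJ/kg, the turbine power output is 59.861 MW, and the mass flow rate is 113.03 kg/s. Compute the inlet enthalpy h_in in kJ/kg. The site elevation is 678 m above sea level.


h_in = h_out + P * 1000 / mdot
h_in = 2308.6 + 59.861 * 1000 / 113.03
h_in = 2838.2 kJ/kg


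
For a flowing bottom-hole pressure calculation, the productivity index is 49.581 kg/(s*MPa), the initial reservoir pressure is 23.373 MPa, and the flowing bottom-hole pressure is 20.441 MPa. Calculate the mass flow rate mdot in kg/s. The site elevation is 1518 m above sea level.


mdot = (P_i - P_wf) * PI
mdot = (23.373 - 20.441) * 49.581
mdot = 145.37 kg/s


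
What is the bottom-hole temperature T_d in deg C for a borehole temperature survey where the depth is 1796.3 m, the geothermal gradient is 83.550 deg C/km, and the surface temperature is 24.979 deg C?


T_d = T_surf + grad * d / 1000
T_d = 24.979 + 83.550 * 1796.3 / 1000
T_d = 175.06 deg C


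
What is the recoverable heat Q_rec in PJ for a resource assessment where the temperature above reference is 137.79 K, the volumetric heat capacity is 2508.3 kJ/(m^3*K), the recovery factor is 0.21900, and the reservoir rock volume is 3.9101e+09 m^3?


Step 1: Q_s = Vr*rhoc*dT/1e12 = 3.9101e+09*2508.3*137.79/1e12 = 1351.404 PJ
Step 2: Q_rec = Q_s * RF = 1351.404 * 0.219 = 295.96 PJ
Q_rec = 295.96 PJ


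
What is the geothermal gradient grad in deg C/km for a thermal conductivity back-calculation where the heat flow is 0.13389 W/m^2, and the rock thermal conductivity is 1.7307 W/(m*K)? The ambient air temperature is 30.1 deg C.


grad = q / k * 1000
grad = 0.13389 / 1.7307 * 1000
grad = 77.362 deg C/km


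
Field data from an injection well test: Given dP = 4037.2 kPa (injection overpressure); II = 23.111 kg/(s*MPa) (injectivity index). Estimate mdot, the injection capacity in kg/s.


mdot = II * dP / 1000
mdot = 23.111 * 4037.2 / 1000
mdot = 93.304 kg/s


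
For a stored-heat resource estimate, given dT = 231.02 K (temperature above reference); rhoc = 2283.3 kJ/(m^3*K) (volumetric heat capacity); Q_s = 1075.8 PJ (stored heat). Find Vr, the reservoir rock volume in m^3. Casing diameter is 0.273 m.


Vr = Q_s * 1e12 / (rhoc * dT)
Vr = 1075.8 * 1e12 / (2283.3 * 231.02)
Vr = 2.0395e+09 m^3


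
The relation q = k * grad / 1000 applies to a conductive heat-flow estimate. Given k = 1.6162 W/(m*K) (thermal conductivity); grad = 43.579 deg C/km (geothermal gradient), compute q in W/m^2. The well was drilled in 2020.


q = k * grad / 1000
q = 1.6162 * 43.579 / 1000
q = 0.070432 W/m^2


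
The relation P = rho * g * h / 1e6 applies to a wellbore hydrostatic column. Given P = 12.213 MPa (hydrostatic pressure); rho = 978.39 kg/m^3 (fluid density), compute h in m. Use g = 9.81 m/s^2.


h = P * 1e6 / (g * rho)
h = 12.213 * 1e6 / (9.81 * 978.39)
h = 1272.5 m


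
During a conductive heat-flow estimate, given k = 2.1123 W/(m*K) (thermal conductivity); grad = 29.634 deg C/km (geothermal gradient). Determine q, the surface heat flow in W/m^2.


q = k * grad / 1000
q = 2.1123 * 29.634 / 1000
q = 0.062596 W/m^2


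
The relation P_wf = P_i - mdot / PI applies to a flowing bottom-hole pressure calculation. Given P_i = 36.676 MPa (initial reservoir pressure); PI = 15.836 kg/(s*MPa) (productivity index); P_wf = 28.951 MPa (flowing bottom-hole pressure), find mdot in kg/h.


mdot = (P_i - P_wf) * PI
mdot = (36.676 - 28.951) * 15.836
mdot = 122.3331 kg/s
Convert: 122.3331 kg/s * 3600.0 = 4.4040e+05 kg/h
mdot = 4.4040e+05 kg/h
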